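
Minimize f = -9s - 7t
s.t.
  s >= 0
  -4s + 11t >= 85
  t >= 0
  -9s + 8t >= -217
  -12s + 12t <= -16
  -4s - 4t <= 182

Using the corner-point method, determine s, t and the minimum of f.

s = 619/3, t = 205, minimum f = -3292

Vertices and f = -9s - 7t:
  (3067/67, 1633/67) → f = -39034/67
  (299/21, 271/21) → f = -4588/21
  (619/3, 205) → f = -3292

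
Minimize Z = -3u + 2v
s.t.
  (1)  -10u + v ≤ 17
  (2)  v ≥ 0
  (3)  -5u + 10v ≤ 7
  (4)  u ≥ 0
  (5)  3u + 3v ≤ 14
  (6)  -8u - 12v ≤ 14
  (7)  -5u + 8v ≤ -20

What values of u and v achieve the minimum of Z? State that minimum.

Extreme points and Z = -3u + 2v:
  (14/3, 0) → Z = -14
  (4, 0) → Z = -12
  (172/39, 10/39) → Z = -496/39

u = 14/3, v = 0, minimum Z = -14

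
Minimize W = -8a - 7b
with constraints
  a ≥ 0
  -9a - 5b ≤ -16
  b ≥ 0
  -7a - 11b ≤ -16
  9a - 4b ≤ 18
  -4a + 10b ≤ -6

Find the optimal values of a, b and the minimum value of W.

Vertices and W = -8a - 7b:
  (262/127, 18/127) → W = -2222/127
  (113/57, 11/57) → W = -327/19
  (78/37, 9/37) → W = -687/37

The optimum lies where 9a - 4b = 18 and -4a + 10b = -6.
Solving simultaneously gives a = 78/37, b = 9/37.

a = 78/37, b = 9/37, minimum W = -687/37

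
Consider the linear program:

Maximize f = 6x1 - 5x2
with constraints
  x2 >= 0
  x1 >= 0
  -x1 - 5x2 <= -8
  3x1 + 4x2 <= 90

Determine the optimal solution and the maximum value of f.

Vertices and f = 6x1 - 5x2:
  (8, 0) → f = 48
  (30, 0) → f = 180
  (0, 8/5) → f = -8
  (0, 45/2) → f = -225/2

x1 = 30, x2 = 0, maximum f = 180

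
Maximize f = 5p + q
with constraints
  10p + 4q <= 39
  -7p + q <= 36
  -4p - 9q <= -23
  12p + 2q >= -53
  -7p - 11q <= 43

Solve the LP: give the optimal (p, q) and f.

p = 7/2, q = 1, maximum f = 37/2

Vertices and f = 5p + q:
  (-105/38, 633/38) → f = 54/19
  (7/2, 1) → f = 37/2
  (-301/67, 305/67) → f = -1200/67

The binding constraints are 10p + 4q = 39 and -4p - 9q = -23.
Solving simultaneously gives p = 7/2, q = 1.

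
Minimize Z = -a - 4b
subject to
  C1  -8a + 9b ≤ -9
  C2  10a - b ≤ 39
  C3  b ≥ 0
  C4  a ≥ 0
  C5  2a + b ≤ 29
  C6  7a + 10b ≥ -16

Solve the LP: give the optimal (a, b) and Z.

The optimum lies where -8a + 9b = -9 and 10a - b = 39.
Solving simultaneously gives a = 171/41, b = 111/41.

a = 171/41, b = 111/41, minimum Z = -15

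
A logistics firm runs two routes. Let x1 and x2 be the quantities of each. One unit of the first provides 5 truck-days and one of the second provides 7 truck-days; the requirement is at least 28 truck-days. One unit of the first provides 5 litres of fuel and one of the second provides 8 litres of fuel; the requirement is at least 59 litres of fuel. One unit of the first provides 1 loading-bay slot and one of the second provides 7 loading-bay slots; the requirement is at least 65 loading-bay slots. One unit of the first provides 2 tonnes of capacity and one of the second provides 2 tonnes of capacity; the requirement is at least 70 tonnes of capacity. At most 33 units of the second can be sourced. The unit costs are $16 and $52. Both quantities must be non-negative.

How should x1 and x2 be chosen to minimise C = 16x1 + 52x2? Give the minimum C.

x1 = 30, x2 = 5, minimum C = 740

Corner points and C = 16x1 + 52x2:
  (65, 0) → C = 1040
  (30, 5) → C = 740
  (2, 33) → C = 1748
The feasible region is unbounded (it extends along (1, 0)), but C strictly increases along every unbounded feasible direction, so there is no improving ray and the minimum is attained at a vertex.

At the optimal vertex, x1 + 7x2 = 65 and 2x1 + 2x2 = 70.
Solving simultaneously gives x1 = 30, x2 = 5.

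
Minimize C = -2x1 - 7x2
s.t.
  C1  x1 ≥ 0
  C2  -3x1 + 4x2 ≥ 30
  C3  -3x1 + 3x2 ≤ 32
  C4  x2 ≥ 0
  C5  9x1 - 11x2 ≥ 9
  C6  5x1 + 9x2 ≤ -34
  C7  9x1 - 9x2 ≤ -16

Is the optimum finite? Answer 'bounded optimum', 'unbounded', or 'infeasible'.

infeasible

The boundaries 5x1 + 9x2 = -34 and 9x1 - 9x2 = -16 meet at (-25/7, -113/63), but that point violates x1 ≥ 0. Every candidate vertex is excluded by some other constraint, so the feasible region is empty.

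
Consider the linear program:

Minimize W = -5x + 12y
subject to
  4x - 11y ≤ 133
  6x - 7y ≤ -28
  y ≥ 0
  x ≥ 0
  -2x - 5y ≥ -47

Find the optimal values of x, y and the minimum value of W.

x = 0, y = 4, minimum W = 48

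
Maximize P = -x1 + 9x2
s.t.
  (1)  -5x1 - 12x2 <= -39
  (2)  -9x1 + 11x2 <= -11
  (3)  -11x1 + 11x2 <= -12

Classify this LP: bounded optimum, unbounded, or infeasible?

From the feasible point (561/163, 296/163), moving in the direction (11, 9) keeps every constraint satisfied while P increases without bound.

unbounded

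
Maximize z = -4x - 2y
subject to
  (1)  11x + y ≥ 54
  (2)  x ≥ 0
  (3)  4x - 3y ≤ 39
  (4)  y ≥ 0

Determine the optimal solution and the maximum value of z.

x = 54/11, y = 0, maximum z = -216/11

Vertices and z = -4x - 2y:
  (0, 54) → z = -108
  (54/11, 0) → z = -216/11
  (39/4, 0) → z = -39
The feasible region is unbounded (it extends along (0, 1), (3, 4)), but z strictly decreases along every unbounded feasible direction, so there is no improving ray and the maximum is attained at a vertex.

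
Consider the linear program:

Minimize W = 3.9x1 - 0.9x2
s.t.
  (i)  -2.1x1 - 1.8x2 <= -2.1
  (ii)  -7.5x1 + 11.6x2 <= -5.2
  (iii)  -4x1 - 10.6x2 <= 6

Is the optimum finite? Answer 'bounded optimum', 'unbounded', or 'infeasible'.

Extreme points and W = 3.9x1 - 0.9x2:
  (562/631, 161/1262) → W = 42387/12620
  (551/251, -350/251) → W = 24639/2510
The feasible region has finitely many vertices and no improving ray; the minimum is 42387/12620 at (562/631, 161/1262).

bounded optimum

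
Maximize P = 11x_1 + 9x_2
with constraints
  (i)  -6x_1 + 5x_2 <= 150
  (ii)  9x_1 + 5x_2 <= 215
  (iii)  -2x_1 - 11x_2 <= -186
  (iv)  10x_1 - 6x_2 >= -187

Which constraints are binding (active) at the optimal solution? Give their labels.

(i) and (ii)

Corner points and P = 11x_1 + 9x_2:
  (13/3, 176/5) → P = 5467/15
  (-5/2, 27) → P = 431/2
  (1435/89, 1244/89) → P = 26981/89
  (-941/122, 1117/61) → P = 9755/122

The maximum is at (13/3, 176/5). Substituting into each constraint, equality holds for (i) and (ii); the remaining constraints have slack.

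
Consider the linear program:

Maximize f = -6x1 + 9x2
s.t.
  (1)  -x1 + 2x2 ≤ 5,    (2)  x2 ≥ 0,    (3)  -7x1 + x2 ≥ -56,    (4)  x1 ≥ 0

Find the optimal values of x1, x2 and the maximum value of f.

Vertices and f = -6x1 + 9x2:
  (9, 7) → f = 9
  (0, 5/2) → f = 45/2
  (8, 0) → f = -48
  (0, 0) → f = 0

x1 = 0, x2 = 5/2, maximum f = 45/2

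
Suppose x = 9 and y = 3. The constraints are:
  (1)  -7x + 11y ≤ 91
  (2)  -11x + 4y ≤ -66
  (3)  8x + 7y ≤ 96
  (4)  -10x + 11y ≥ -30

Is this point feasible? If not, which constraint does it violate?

not feasible — violates (4)

Constraint (4): -10x + 11y = -57, which is not ≥ -30. All other constraints are satisfied.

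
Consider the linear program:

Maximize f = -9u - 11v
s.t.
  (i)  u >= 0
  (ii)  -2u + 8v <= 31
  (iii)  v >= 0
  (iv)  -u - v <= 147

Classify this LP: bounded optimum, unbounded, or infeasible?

bounded optimum

Feasible corners and f = -9u - 11v:
  (0, 31/8) → f = -341/8
  (0, 0) → f = 0
The feasible region has finitely many vertices and no improving ray; the maximum is 0 at (0, 0).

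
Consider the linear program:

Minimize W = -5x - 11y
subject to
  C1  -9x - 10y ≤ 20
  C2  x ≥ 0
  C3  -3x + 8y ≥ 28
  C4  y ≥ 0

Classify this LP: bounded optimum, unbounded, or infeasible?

unbounded

From the feasible point (0, 7/2), moving in the direction (0, 1) keeps every constraint satisfied while W decreases without bound.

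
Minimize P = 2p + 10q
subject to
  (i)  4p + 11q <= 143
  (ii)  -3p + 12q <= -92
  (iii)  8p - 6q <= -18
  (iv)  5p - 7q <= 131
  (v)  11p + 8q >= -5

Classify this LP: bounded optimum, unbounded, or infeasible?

infeasible

The boundaries 4p + 11q = 143 and 8p - 6q = -18 meet at (165/28, 76/7), but that point violates -3p + 12q ≤ -92. Every candidate vertex is excluded by some other constraint, so the feasible region is empty.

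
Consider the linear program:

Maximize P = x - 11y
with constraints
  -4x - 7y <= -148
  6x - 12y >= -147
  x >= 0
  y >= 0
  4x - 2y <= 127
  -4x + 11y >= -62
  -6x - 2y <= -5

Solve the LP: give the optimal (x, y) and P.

Corner points and P = x - 11y:
  (83/10, 82/5) → P = -1721/10
  (1031/36, 43/9) → P = -287/12
  (101/2, 75/2) → P = -362
  (1273/36, 65/9) → P = -529/12

x = 1031/36, y = 43/9, maximum P = -287/12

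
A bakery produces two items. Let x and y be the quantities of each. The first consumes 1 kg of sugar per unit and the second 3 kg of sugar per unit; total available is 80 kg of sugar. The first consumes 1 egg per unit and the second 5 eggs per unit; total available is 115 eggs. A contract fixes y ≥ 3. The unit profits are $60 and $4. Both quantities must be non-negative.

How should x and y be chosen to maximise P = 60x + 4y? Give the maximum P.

x = 71, y = 3, maximum P = 4272

Vertices and P = 60x + 4y:
  (0, 23) → P = 92
  (0, 3) → P = 12
  (55/2, 35/2) → P = 1720
  (71, 3) → P = 4272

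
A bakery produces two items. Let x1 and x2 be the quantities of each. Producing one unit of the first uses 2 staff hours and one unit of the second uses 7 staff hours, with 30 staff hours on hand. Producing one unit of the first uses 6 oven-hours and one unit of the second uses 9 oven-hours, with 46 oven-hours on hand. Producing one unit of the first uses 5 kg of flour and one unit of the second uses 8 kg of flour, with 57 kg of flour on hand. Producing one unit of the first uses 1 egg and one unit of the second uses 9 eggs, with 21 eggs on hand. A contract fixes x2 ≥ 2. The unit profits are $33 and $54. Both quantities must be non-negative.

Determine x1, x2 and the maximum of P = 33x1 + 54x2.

x1 = 3, x2 = 2, maximum P = 207

Corner points and P = 33x1 + 54x2:
  (0, 7/3) → P = 126
  (0, 2) → P = 108
  (3, 2) → P = 207

The optimum lies where x1 + 9x2 = 21 and x2 = 2.
Solving simultaneously gives x1 = 3, x2 = 2.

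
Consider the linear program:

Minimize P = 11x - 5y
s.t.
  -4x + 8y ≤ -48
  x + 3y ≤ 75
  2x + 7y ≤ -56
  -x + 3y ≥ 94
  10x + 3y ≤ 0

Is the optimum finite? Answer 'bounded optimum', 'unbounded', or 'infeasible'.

infeasible

The boundaries -4x + 8y = -48 and 2x + 7y = -56 meet at (-28/11, -80/11), but that point violates -x + 3y ≥ 94. Every candidate vertex is excluded by some other constraint, so the feasible region is empty.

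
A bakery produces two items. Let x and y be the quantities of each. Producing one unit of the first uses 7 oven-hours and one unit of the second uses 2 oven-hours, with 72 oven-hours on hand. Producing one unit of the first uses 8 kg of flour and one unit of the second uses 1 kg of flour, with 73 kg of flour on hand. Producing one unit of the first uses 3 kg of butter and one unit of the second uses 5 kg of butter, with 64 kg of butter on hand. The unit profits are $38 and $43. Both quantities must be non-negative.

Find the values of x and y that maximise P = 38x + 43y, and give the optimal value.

x = 8, y = 8, maximum P = 648

At the optimal vertex, 7x + 2y = 72 and 3x + 5y = 64.
Solving simultaneously gives x = 8, y = 8.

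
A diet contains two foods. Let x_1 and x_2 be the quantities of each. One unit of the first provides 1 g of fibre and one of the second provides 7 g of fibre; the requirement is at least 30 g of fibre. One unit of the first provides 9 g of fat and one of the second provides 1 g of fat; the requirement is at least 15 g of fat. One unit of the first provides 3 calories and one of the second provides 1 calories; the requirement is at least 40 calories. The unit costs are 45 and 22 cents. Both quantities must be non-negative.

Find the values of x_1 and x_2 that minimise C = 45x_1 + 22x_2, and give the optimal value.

x_1 = 25/2, x_2 = 5/2, minimum C = 1235/2

Vertices and C = 45x_1 + 22x_2:
  (0, 40) → C = 880
  (30, 0) → C = 1350
  (25/2, 5/2) → C = 1235/2
The feasible region is unbounded (it extends along (0, 1), (1, 0)), but C strictly increases along every unbounded feasible direction, so there is no improving ray and the minimum is attained at a vertex.

The binding constraints are x_1 + 7x_2 = 30 and 3x_1 + x_2 = 40.
Solving simultaneously gives x_1 = 25/2, x_2 = 5/2.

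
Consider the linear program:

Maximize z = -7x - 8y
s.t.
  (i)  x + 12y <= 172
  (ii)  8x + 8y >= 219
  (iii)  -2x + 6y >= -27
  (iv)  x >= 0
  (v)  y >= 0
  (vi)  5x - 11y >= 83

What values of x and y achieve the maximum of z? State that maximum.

x = 201/8, y = 31/8, maximum z = -1655/8

Vertices and z = -7x - 8y:
  (226/5, 317/30) → z = -6014/15
  (2888/71, 777/71) → z = -26432/71
  (201/8, 31/8) → z = -1655/8

The optimum lies where -2x + 6y = -27 and 5x - 11y = 83.
Solving simultaneously gives x = 201/8, y = 31/8.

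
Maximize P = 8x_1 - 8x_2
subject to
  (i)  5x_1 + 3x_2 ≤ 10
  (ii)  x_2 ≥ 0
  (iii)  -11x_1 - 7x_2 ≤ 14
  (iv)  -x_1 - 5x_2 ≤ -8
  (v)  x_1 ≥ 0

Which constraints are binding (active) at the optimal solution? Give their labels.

Feasible corners and P = 8x_1 - 8x_2:
  (13/11, 15/11) → P = -16/11
  (0, 10/3) → P = -80/3
  (0, 8/5) → P = -64/5

The maximum is at (13/11, 15/11). Substituting into each constraint, equality holds for (i) and (iv); the remaining constraints have slack.

(i) and (iv)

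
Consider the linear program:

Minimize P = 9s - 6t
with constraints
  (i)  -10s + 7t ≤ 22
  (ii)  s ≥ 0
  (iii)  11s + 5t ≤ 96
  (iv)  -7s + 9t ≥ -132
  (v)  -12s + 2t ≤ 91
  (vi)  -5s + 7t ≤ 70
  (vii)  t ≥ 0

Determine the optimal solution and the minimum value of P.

s = 0, t = 22/7, minimum P = -132/7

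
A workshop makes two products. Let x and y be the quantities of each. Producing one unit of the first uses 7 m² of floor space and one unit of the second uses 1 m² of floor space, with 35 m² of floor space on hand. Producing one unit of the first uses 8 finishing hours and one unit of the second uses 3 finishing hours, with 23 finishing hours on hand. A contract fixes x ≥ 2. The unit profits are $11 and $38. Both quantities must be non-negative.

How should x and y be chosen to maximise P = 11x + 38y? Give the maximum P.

x = 2, y = 7/3, maximum P = 332/3

Extreme points and P = 11x + 38y:
  (23/8, 0) → P = 253/8
  (2, 0) → P = 22
  (2, 7/3) → P = 332/3

At the optimal vertex, 8x + 3y = 23 and x = 2.
Solving simultaneously gives x = 2, y = 7/3.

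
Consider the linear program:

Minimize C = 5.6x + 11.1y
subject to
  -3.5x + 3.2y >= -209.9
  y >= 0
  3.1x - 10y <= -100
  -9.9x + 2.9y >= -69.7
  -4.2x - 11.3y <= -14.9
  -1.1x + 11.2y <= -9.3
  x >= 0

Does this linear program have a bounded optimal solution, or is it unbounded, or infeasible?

The boundaries 3.1x - 10y = -100 and -9.9x + 2.9y = -69.7 meet at (98700/9001, 120607/9001), but that point violates -1.1x + 11.2y ≤ -9.3. Every candidate vertex is excluded by some other constraint, so the feasible region is empty.

infeasible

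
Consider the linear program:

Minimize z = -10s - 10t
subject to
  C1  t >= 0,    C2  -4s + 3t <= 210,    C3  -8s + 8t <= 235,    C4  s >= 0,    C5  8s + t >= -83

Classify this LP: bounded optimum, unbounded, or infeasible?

unbounded

From the feasible point (0, 0), moving in the direction (8, 8) keeps every constraint satisfied while z decreases without bound.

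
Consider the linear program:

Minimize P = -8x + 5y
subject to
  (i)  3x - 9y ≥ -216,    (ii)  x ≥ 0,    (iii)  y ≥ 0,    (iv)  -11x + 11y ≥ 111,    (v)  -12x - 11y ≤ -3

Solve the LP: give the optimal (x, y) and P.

Vertices and P = -8x + 5y:
  (0, 24) → P = 120
  (459/22, 681/22) → P = -267/22
  (0, 111/11) → P = 555/11

x = 459/22, y = 681/22, minimum P = -267/22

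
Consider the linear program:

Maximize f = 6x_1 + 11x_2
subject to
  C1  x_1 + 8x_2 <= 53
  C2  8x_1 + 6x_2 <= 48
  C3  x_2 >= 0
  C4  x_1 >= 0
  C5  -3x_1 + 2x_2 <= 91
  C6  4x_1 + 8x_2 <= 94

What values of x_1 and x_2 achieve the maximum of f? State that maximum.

Extreme points and f = 6x_1 + 11x_2:
  (33/29, 188/29) → f = 2266/29
  (0, 53/8) → f = 583/8
  (6, 0) → f = 36
  (0, 0) → f = 0

x_1 = 33/29, x_2 = 188/29, maximum f = 2266/29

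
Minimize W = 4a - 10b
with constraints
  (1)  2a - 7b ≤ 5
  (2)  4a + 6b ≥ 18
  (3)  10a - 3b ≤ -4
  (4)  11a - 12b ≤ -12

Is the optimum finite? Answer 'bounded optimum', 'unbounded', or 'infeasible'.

unbounded

From the feasible point (5/12, 49/18), moving in the direction (-6, 4) keeps every constraint satisfied while W decreases without bound.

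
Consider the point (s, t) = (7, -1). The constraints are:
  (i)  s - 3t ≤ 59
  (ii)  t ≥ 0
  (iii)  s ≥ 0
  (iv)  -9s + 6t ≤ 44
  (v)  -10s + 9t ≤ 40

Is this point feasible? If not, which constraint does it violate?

not feasible — violates (ii)

Constraint (ii): t = -1, which is not ≥ 0. All other constraints are satisfied.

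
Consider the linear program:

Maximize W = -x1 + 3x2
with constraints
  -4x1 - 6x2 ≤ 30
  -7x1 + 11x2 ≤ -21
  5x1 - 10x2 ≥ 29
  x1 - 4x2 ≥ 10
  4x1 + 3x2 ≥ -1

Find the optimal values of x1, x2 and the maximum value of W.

Vertices and W = -x1 + 3x2:
  (7, -29/3) → W = -36
  (8/5, -21/10) → W = -79/10
  (7/5, -11/5) → W = -8
The feasible region is unbounded (it extends along (3, -2), (4, 1)), but W strictly decreases along every unbounded feasible direction, so there is no improving ray and the maximum is attained at a vertex.

At the optimal vertex, 5x1 - 10x2 = 29 and x1 - 4x2 = 10.
Solving simultaneously gives x1 = 8/5, x2 = -21/10.

x1 = 8/5, x2 = -21/10, maximum W = -79/10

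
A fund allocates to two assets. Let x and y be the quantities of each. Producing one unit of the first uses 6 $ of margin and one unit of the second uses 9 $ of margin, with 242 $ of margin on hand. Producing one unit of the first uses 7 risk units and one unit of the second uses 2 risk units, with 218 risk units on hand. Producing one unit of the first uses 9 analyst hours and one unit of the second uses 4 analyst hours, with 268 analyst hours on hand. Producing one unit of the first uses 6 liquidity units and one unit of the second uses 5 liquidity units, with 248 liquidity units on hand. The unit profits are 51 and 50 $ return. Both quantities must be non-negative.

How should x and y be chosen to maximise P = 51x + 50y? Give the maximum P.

x = 76/3, y = 10, maximum P = 1792

Extreme points and P = 51x + 50y:
  (0, 0) → P = 0
  (0, 242/9) → P = 12100/9
  (268/9, 0) → P = 4556/3
  (76/3, 10) → P = 1792

At the optimal vertex, 6x + 9y = 242 and 9x + 4y = 268.
Solving simultaneously gives x = 76/3, y = 10.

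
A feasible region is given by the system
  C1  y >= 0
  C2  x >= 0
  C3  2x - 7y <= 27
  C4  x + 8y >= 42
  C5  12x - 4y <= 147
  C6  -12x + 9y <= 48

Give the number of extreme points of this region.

Intersecting each pair of boundary lines and keeping only the points that satisfy every inequality leaves:
  (0, 21/4)
  (0, 16/3)
  (336/25, 357/100)
  (101/4, 39)

4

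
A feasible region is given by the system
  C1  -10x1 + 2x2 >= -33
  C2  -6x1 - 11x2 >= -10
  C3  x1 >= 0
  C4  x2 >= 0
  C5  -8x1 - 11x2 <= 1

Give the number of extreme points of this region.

3

Intersecting each pair of boundary lines and keeping only the points that satisfy every inequality leaves:
  (0, 10/11)
  (5/3, 0)
  (0, 0)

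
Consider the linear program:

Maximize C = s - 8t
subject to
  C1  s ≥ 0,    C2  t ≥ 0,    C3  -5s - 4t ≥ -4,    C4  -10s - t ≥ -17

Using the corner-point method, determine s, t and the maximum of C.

s = 4/5, t = 0, maximum C = 4/5

Vertices and C = s - 8t:
  (0, 0) → C = 0
  (0, 1) → C = -8
  (4/5, 0) → C = 4/5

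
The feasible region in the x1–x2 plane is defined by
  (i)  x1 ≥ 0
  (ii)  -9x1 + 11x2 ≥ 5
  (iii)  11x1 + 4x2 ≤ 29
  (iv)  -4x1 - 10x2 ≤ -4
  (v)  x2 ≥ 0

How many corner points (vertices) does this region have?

Of the 10 pairwise boundary intersections, those satisfying every inequality are:
  (0, 5/11)
  (0, 29/4)
  (299/157, 316/157)

3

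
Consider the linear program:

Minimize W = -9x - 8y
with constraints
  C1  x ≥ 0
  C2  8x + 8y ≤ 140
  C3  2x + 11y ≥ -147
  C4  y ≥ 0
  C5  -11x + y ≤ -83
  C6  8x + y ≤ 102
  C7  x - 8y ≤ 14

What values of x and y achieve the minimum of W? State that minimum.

x = 169/14, y = 38/7, minimum W = -2129/14

Feasible corners and W = -9x - 8y:
  (67/8, 73/8) → W = -1187/8
  (169/14, 38/7) → W = -2129/14
  (83/11, 0) → W = -747/11
  (51/4, 0) → W = -459/4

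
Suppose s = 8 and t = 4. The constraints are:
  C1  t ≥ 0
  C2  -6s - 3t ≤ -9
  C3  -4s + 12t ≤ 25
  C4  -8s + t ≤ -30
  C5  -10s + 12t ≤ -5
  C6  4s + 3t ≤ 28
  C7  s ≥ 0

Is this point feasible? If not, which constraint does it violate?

not feasible — violates C6

Constraint C6: 4s + 3t = 44, which is not ≤ 28. All other constraints are satisfied.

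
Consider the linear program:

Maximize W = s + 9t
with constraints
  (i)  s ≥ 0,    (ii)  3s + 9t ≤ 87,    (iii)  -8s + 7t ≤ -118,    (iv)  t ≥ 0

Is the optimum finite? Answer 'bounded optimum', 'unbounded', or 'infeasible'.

bounded optimum

Extreme points and W = s + 9t:
  (557/31, 114/31) → W = 1583/31
  (29, 0) → W = 29
  (59/4, 0) → W = 59/4
The feasible region has finitely many vertices and no improving ray; the maximum is 1583/31 at (557/31, 114/31).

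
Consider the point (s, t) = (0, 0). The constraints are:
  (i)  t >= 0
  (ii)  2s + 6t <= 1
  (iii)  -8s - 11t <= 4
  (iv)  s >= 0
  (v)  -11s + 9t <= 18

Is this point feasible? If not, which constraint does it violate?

feasible

(i): 0 ≥ 0 ✓
(ii): 0 ≤ 1 ✓
(iii): 0 ≤ 4 ✓
(iv): 0 ≥ 0 ✓
(v): 0 ≤ 18 ✓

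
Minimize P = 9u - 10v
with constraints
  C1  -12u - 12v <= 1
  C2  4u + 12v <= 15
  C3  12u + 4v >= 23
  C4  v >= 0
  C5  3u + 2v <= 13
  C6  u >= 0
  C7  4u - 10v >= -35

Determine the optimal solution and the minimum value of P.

u = 27/16, v = 11/16, minimum P = 133/16

The optimum lies where 4u + 12v = 15 and 12u + 4v = 23.
Solving simultaneously gives u = 27/16, v = 11/16.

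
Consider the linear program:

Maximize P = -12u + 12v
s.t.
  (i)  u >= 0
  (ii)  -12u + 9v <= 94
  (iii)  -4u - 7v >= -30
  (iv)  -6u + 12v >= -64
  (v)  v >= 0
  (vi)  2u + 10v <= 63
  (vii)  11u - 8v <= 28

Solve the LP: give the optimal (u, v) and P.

u = 0, v = 30/7, maximum P = 360/7

Vertices and P = -12u + 12v:
  (0, 30/7) → P = 360/7
  (0, 0) → P = 0
  (4, 2) → P = -24
  (28/11, 0) → P = -336/11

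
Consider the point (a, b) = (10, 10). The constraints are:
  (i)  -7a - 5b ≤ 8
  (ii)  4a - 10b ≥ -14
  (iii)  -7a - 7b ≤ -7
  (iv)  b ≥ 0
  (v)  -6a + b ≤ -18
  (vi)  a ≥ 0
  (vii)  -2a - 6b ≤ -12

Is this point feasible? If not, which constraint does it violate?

not feasible — violates (ii)

Constraint (ii): 4a - 10b = -60, which is not ≥ -14. All other constraints are satisfied.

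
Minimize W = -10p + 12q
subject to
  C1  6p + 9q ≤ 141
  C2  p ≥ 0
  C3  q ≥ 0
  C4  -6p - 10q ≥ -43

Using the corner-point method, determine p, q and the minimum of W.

p = 43/6, q = 0, minimum W = -215/3

Vertices and W = -10p + 12q:
  (0, 0) → W = 0
  (0, 43/10) → W = 258/5
  (43/6, 0) → W = -215/3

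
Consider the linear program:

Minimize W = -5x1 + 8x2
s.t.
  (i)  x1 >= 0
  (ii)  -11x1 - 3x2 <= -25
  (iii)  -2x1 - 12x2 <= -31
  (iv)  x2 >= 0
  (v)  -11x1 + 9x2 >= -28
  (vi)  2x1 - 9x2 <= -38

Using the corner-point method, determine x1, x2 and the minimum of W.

x1 = 22/3, x2 = 158/27, minimum W = 274/27

Vertices and W = -5x1 + 8x2:
  (0, 25/3) → W = 200/3
  (37/35, 156/35) → W = 1063/35
  (22/3, 158/27) → W = 274/27
The feasible region is unbounded (it extends along (0, 1), (9, 11)), but W strictly increases along every unbounded feasible direction, so there is no improving ray and the minimum is attained at a vertex.

The binding constraints are -11x1 + 9x2 = -28 and 2x1 - 9x2 = -38.
Solving simultaneously gives x1 = 22/3, x2 = 158/27.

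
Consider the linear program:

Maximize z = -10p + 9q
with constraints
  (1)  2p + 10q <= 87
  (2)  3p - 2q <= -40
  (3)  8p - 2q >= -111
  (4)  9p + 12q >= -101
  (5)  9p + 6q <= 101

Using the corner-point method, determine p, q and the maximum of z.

Corner points and z = -10p + 9q:
  (-113/17, 341/34) → z = 5329/34
  (-78/7, 153/14) → z = 2937/14
  (-341/27, 19/18) → z = 7333/54
  (-767/57, 191/114) → z = 17059/114

The optimum lies where 2p + 10q = 87 and 8p - 2q = -111.
Solving simultaneously gives p = -78/7, q = 153/14.

p = -78/7, q = 153/14, maximum z = 2937/14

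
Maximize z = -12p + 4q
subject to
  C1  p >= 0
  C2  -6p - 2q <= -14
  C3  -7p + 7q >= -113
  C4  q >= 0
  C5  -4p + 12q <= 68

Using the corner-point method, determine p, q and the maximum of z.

Feasible corners and z = -12p + 4q:
  (7/3, 0) → z = -28
  (2/5, 29/5) → z = 92/5
  (113/7, 0) → z = -1356/7
  (229/7, 116/7) → z = -2284/7

The binding constraints are -6p - 2q = -14 and -4p + 12q = 68.
Solving simultaneously gives p = 2/5, q = 29/5.

p = 2/5, q = 29/5, maximum z = 92/5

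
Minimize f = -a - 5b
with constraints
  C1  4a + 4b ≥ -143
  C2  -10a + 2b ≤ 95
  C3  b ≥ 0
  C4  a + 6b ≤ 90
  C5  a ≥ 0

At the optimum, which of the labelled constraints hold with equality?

Corner points and f = -a - 5b:
  (90, 0) → f = -90
  (0, 0) → f = 0
  (0, 15) → f = -75

The minimum is at (90, 0). Substituting into each constraint, equality holds for C3 and C4; the remaining constraints have slack.

C3 and C4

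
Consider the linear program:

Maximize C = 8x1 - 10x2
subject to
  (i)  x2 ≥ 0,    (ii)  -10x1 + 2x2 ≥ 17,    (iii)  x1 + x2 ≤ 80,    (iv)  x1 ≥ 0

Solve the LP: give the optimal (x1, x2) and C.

x1 = 0, x2 = 17/2, maximum C = -85

Vertices and C = 8x1 - 10x2:
  (143/12, 817/12) → C = -1171/2
  (0, 17/2) → C = -85
  (0, 80) → C = -800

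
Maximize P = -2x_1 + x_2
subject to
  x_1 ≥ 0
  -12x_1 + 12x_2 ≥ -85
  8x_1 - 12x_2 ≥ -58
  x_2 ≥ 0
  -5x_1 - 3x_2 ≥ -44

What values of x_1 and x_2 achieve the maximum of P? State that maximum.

x_1 = 0, x_2 = 29/6, maximum P = 29/6

Vertices and P = -2x_1 + x_2:
  (0, 29/6) → P = 29/6
  (0, 0) → P = 0
  (85/12, 0) → P = -85/6
  (261/32, 103/96) → P = -1463/96
  (59/14, 107/14) → P = -11/14

At the optimal vertex, x_1 = 0 and 8x_1 - 12x_2 = -58.
Solving simultaneously gives x_1 = 0, x_2 = 29/6.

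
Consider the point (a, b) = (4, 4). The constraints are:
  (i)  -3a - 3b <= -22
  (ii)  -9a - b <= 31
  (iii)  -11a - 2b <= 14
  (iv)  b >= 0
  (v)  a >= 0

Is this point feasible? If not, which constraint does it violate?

(i): -24 ≤ -22 ✓
(ii): -40 ≤ 31 ✓
(iii): -52 ≤ 14 ✓
(iv): 4 ≥ 0 ✓
(v): 4 ≥ 0 ✓

feasible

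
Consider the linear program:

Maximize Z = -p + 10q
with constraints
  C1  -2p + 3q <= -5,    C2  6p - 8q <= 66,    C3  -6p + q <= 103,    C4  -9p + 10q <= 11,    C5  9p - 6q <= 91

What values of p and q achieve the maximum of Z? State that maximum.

The binding constraints are -2p + 3q = -5 and 9p - 6q = 91.
Solving simultaneously gives p = 81/5, q = 137/15.

p = 81/5, q = 137/15, maximum Z = 1127/15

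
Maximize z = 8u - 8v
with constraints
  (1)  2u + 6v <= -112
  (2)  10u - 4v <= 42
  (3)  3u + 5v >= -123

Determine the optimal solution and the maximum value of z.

The optimum lies where 10u - 4v = 42 and 3u + 5v = -123.
Solving simultaneously gives u = -141/31, v = -678/31.

u = -141/31, v = -678/31, maximum z = 4296/31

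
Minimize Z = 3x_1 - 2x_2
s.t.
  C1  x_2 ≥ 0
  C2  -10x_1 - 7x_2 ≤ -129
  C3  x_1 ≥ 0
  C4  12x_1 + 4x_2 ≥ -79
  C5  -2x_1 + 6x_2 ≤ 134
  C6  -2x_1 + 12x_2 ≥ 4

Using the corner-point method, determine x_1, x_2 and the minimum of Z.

The feasible region is unbounded (it extends along (3, 1), (6, 1)), but Z strictly increases along every unbounded feasible direction, so there is no improving ray and the minimum is attained at a vertex.

x_1 = 0, x_2 = 67/3, minimum Z = -134/3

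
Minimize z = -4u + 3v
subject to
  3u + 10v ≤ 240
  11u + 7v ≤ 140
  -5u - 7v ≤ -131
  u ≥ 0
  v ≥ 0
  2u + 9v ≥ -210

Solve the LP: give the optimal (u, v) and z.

u = 3/2, v = 247/14, minimum z = 657/14

Corner points and z = -4u + 3v:
  (3/2, 247/14) → z = 657/14
  (0, 20) → z = 60
  (0, 131/7) → z = 393/7

The optimum lies where 11u + 7v = 140 and -5u - 7v = -131.
Solving simultaneously gives u = 3/2, v = 247/14.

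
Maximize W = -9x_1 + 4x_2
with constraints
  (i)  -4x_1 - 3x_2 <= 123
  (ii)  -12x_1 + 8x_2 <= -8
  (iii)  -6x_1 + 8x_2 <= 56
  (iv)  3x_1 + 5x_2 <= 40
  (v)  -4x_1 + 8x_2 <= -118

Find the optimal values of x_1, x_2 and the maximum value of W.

The feasible region is unbounded (it extends along (5, -3), (3, -4)), but W strictly decreases along every unbounded feasible direction, so there is no improving ray and the maximum is attained at a vertex.

x_1 = -240/17, x_2 = -377/17, maximum W = 652/17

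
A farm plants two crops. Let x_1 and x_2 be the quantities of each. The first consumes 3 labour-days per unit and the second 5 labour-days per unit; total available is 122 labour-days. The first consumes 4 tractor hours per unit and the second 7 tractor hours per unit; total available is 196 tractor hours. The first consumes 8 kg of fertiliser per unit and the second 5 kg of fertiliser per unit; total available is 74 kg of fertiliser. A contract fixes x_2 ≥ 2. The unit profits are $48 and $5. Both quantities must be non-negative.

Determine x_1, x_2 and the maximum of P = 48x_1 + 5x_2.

The binding constraints are 8x_1 + 5x_2 = 74 and x_2 = 2.
Solving simultaneously gives x_1 = 8, x_2 = 2.

x_1 = 8, x_2 = 2, maximum P = 394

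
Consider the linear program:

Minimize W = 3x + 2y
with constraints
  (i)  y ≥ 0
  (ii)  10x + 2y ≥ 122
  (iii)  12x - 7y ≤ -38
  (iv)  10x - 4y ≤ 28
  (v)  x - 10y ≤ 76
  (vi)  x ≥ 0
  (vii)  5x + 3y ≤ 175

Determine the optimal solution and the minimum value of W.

x = 389/47, y = 922/47, minimum W = 3011/47

Vertices and W = 3x + 2y:
  (389/47, 922/47) → W = 3011/47
  (4/5, 57) → W = 582/5
  (1111/71, 2290/71) → W = 7913/71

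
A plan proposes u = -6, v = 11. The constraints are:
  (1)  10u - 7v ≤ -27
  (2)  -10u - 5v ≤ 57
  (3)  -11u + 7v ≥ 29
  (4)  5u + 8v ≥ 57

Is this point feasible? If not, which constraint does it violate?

(1): -137 ≤ -27 ✓
(2): 5 ≤ 57 ✓
(3): 143 ≥ 29 ✓
(4): 58 ≥ 57 ✓

feasible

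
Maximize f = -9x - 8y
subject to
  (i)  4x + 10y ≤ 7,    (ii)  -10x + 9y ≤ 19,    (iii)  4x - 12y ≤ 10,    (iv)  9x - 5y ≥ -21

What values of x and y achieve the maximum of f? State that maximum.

Feasible corners and f = -9x - 8y:
  (-127/136, 73/68) → f = -25/136
  (23/11, -3/22) → f = -195/11
  (-94/31, -39/31) → f = 1158/31
  (-151/44, -87/44) → f = 2055/44

x = -151/44, y = -87/44, maximum f = 2055/44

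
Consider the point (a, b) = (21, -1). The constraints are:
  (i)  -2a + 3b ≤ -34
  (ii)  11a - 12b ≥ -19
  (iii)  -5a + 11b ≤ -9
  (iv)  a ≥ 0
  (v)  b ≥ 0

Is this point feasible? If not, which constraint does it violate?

Constraint (v): b = -1, which is not ≥ 0. All other constraints are satisfied.

not feasible — violates (v)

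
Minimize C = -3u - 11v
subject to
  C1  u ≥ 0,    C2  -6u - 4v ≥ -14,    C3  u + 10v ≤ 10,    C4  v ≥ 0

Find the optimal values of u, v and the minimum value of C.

Corner points and C = -3u - 11v:
  (0, 1) → C = -11
  (0, 0) → C = 0
  (25/14, 23/28) → C = -403/28
  (7/3, 0) → C = -7

At the optimal vertex, -6u - 4v = -14 and u + 10v = 10.
Solving simultaneously gives u = 25/14, v = 23/28.

u = 25/14, v = 23/28, minimum C = -403/28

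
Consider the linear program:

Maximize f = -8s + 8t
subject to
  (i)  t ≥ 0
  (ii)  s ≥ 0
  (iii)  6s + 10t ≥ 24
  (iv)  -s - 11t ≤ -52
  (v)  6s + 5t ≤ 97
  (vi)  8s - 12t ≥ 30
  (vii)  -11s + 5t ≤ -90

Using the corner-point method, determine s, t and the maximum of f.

Corner points and f = -8s + 8t:
  (807/61, 215/61) → f = -4736/61
  (625/63, 241/63) → f = -1024/21
  (657/56, 149/28) → f = -359/7
  (465/46, 195/46) → f = -1080/23

s = 465/46, t = 195/46, maximum f = -1080/23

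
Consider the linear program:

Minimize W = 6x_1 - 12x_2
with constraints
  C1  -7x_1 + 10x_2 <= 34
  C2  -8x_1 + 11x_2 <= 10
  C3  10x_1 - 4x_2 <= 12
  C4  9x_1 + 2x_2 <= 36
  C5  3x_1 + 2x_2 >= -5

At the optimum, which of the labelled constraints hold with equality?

C2 and C3

Vertices and W = 6x_1 - 12x_2:
  (86/39, 98/39) → W = -220/13
  (-75/49, -10/49) → W = -330/49
  (1/8, -43/16) → W = 33

The minimum is at (86/39, 98/39). Substituting into each constraint, equality holds for C2 and C3; the remaining constraints have slack.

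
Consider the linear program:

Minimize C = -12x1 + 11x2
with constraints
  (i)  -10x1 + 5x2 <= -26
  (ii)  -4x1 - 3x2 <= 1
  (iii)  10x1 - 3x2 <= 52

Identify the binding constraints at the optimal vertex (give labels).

Corner points and C = -12x1 + 11x2:
  (73/50, -57/25) → C = -213/5
  (91/10, 13) → C = 169/5
  (51/14, -109/21) → C = -2117/21

The minimum is at (51/14, -109/21). Substituting into each constraint, equality holds for (ii) and (iii); the remaining constraints have slack.

(ii) and (iii)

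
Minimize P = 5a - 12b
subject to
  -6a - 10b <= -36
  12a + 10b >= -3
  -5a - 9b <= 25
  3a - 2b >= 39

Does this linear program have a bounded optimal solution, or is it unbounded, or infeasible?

From the feasible point (287/2, -165/2), moving in the direction (2, 3) keeps every constraint satisfied while P decreases without bound.

unbounded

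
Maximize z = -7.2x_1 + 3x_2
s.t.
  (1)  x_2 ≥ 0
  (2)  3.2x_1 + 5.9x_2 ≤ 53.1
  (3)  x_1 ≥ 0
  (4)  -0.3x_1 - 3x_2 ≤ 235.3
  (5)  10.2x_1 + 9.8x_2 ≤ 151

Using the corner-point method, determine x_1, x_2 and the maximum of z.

Extreme points and z = -7.2x_1 + 3x_2:
  (0, 0) → z = 0
  (755/51, 0) → z = -1812/17
  (0, 9) → z = 27
  (18526/1441, 2921/1441) → z = -623121/7205

x_1 = 0, x_2 = 9, maximum z = 27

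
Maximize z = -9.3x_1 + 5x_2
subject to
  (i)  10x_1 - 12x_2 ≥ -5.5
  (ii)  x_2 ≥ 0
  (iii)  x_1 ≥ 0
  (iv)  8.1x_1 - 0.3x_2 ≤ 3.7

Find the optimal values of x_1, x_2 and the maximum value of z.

x_1 = 0, x_2 = 11/24, maximum z = 55/24

Feasible corners and z = -9.3x_1 + 5x_2:
  (0, 11/24) → z = 55/24
  (307/628, 1631/1884) → z = -4103/18840
  (0, 0) → z = 0
  (37/81, 0) → z = -1147/270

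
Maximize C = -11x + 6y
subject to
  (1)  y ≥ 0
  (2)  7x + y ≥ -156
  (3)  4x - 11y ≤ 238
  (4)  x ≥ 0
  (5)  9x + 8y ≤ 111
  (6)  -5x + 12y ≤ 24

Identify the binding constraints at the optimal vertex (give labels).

(4) and (6)

Feasible corners and C = -11x + 6y:
  (0, 0) → C = 0
  (37/3, 0) → C = -407/3
  (0, 2) → C = 12
  (285/37, 771/148) → C = -3957/74

The maximum is at (0, 2). Substituting into each constraint, equality holds for (4) and (6); the remaining constraints have slack.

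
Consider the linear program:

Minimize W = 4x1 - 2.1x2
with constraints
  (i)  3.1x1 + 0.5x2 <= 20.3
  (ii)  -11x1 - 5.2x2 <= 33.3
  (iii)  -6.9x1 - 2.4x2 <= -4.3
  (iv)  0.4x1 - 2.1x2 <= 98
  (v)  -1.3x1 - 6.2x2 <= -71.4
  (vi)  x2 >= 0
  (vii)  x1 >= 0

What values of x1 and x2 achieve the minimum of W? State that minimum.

x1 = 0, x2 = 40.6, minimum W = -85.26

Extreme points and W = 4x1 - 2.1x2:
  (9016/1857, 19495/1857) → W = -9751/3714
  (0, 203/5) → W = -4263/50
  (0, 357/31) → W = -7497/310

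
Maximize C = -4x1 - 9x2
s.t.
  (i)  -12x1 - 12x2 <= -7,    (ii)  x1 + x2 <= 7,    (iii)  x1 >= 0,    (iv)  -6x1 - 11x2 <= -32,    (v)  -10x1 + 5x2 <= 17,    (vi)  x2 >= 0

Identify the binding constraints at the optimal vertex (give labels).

Feasible corners and C = -4x1 - 9x2:
  (6/5, 29/5) → C = -57
  (7, 0) → C = -28
  (0, 32/11) → C = -288/11
  (0, 17/5) → C = -153/5
  (16/3, 0) → C = -64/3

The maximum is at (16/3, 0). Substituting into each constraint, equality holds for (iv) and (vi); the remaining constraints have slack.

(iv) and (vi)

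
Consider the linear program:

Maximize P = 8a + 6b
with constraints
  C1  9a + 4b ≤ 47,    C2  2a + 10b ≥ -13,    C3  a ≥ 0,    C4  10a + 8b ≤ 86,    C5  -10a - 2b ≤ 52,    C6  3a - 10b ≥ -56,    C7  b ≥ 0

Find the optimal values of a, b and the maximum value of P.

Vertices and P = 8a + 6b:
  (41/17, 215/34) → P = 973/17
  (47/9, 0) → P = 376/9
  (0, 28/5) → P = 168/5
  (0, 0) → P = 0

a = 41/17, b = 215/34, maximum P = 973/17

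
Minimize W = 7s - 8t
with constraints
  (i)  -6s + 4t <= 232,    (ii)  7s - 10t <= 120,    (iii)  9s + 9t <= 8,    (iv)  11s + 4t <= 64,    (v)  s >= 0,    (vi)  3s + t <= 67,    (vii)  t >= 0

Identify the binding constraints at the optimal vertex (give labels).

(iii) and (v)

Extreme points and W = 7s - 8t:
  (0, 8/9) → W = -64/9
  (8/9, 0) → W = 56/9
  (0, 0) → W = 0

The minimum is at (0, 8/9). Substituting into each constraint, equality holds for (iii) and (v); the remaining constraints have slack.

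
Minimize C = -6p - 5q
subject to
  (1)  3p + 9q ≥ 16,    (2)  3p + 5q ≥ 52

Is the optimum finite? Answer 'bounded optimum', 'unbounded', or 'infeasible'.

From the feasible point (97/3, -9), moving in the direction (9, -3) keeps every constraint satisfied while C decreases without bound.

unbounded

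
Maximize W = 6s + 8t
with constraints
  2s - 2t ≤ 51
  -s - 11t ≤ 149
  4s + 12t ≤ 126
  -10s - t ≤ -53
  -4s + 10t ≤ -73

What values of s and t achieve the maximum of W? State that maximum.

s = 27, t = 3/2, maximum W = 174

Extreme points and W = 6s + 8t:
  (263/24, -349/24) → W = -607/12
  (27, 3/2) → W = 174
  (732/109, -1543/109) → W = -7952/109
  (267/11, 53/22) → W = 1814/11
  (603/104, -259/52) → W = -263/52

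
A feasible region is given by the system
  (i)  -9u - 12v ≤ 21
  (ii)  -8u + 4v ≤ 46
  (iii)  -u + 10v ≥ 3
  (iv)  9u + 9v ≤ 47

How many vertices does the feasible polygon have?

4

The feasible vertices (each the meet of two boundaries and inside every other half-plane) are:
  (-53/11, 41/22)
  (-41/17, 1/17)
  (-113/54, 395/54)
  (443/99, 74/99)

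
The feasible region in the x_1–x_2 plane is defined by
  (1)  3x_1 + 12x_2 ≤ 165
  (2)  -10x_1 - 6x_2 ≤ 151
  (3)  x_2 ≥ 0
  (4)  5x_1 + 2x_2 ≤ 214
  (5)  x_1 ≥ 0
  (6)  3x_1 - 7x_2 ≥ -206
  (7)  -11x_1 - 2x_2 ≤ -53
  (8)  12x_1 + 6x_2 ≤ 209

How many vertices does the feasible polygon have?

Pairwise boundary intersections that survive every other constraint:
  (17/7, 92/7)
  (253/21, 451/42)
  (53/11, 0)
  (209/12, 0)

4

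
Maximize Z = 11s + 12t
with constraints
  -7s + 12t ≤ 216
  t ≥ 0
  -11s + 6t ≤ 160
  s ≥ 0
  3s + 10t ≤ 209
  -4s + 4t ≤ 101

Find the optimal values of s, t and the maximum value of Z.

s = 209/3, t = 0, maximum Z = 2299/3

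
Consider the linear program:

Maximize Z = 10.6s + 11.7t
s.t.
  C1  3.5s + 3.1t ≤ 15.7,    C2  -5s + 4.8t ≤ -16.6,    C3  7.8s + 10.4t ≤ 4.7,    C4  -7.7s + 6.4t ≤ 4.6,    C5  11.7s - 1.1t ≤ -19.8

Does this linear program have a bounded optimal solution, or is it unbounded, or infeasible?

Extreme points and Z = 10.6s + 11.7t:
  (-802/31, -7541/248) → Z = -1562393/2480
  (-5665/2533, -14661/2533) → Z = -2315827/25330
The feasible region has finitely many vertices and no improving ray; the maximum is -2315827/25330 at (-5665/2533, -14661/2533).

bounded optimum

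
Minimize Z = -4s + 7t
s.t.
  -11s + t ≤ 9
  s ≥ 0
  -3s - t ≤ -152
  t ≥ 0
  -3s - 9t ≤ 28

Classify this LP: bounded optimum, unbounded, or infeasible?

From the feasible point (143/14, 1699/14), moving in the direction (1, 0) keeps every constraint satisfied while Z decreases without bound.

unbounded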